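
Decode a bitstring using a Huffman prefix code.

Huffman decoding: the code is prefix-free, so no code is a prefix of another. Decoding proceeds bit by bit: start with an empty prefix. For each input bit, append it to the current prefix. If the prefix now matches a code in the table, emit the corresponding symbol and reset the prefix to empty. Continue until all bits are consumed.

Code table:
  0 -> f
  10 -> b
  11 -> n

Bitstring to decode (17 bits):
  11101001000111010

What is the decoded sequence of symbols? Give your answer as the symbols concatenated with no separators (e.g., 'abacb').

Answer: nbbfbffnbb

Derivation:
Bit 0: prefix='1' (no match yet)
Bit 1: prefix='11' -> emit 'n', reset
Bit 2: prefix='1' (no match yet)
Bit 3: prefix='10' -> emit 'b', reset
Bit 4: prefix='1' (no match yet)
Bit 5: prefix='10' -> emit 'b', reset
Bit 6: prefix='0' -> emit 'f', reset
Bit 7: prefix='1' (no match yet)
Bit 8: prefix='10' -> emit 'b', reset
Bit 9: prefix='0' -> emit 'f', reset
Bit 10: prefix='0' -> emit 'f', reset
Bit 11: prefix='1' (no match yet)
Bit 12: prefix='11' -> emit 'n', reset
Bit 13: prefix='1' (no match yet)
Bit 14: prefix='10' -> emit 'b', reset
Bit 15: prefix='1' (no match yet)
Bit 16: prefix='10' -> emit 'b', reset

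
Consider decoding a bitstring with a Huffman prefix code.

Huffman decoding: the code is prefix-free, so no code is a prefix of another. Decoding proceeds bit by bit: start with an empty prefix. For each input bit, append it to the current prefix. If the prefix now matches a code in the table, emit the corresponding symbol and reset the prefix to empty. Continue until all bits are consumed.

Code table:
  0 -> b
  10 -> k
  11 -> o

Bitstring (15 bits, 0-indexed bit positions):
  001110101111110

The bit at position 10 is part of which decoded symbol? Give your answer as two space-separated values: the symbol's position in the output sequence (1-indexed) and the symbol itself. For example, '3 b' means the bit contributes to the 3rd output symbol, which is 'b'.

Answer: 7 o

Derivation:
Bit 0: prefix='0' -> emit 'b', reset
Bit 1: prefix='0' -> emit 'b', reset
Bit 2: prefix='1' (no match yet)
Bit 3: prefix='11' -> emit 'o', reset
Bit 4: prefix='1' (no match yet)
Bit 5: prefix='10' -> emit 'k', reset
Bit 6: prefix='1' (no match yet)
Bit 7: prefix='10' -> emit 'k', reset
Bit 8: prefix='1' (no match yet)
Bit 9: prefix='11' -> emit 'o', reset
Bit 10: prefix='1' (no match yet)
Bit 11: prefix='11' -> emit 'o', reset
Bit 12: prefix='1' (no match yet)
Bit 13: prefix='11' -> emit 'o', reset
Bit 14: prefix='0' -> emit 'b', reset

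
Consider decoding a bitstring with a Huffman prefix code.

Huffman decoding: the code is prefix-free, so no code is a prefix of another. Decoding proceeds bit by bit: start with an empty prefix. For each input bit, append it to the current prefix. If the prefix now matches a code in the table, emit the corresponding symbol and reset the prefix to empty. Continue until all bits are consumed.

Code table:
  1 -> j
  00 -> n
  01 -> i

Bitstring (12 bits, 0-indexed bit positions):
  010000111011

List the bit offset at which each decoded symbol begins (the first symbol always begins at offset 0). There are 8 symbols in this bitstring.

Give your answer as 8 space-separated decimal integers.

Bit 0: prefix='0' (no match yet)
Bit 1: prefix='01' -> emit 'i', reset
Bit 2: prefix='0' (no match yet)
Bit 3: prefix='00' -> emit 'n', reset
Bit 4: prefix='0' (no match yet)
Bit 5: prefix='00' -> emit 'n', reset
Bit 6: prefix='1' -> emit 'j', reset
Bit 7: prefix='1' -> emit 'j', reset
Bit 8: prefix='1' -> emit 'j', reset
Bit 9: prefix='0' (no match yet)
Bit 10: prefix='01' -> emit 'i', reset
Bit 11: prefix='1' -> emit 'j', reset

Answer: 0 2 4 6 7 8 9 11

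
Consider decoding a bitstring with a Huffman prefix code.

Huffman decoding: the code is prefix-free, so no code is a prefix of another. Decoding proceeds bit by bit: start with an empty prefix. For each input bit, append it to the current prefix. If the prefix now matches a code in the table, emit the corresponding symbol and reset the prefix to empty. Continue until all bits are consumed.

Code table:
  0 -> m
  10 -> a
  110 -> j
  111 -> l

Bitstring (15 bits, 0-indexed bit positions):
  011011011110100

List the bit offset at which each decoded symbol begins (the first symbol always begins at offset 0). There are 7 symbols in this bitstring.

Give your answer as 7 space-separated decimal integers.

Answer: 0 1 4 7 10 12 14

Derivation:
Bit 0: prefix='0' -> emit 'm', reset
Bit 1: prefix='1' (no match yet)
Bit 2: prefix='11' (no match yet)
Bit 3: prefix='110' -> emit 'j', reset
Bit 4: prefix='1' (no match yet)
Bit 5: prefix='11' (no match yet)
Bit 6: prefix='110' -> emit 'j', reset
Bit 7: prefix='1' (no match yet)
Bit 8: prefix='11' (no match yet)
Bit 9: prefix='111' -> emit 'l', reset
Bit 10: prefix='1' (no match yet)
Bit 11: prefix='10' -> emit 'a', reset
Bit 12: prefix='1' (no match yet)
Bit 13: prefix='10' -> emit 'a', reset
Bit 14: prefix='0' -> emit 'm', reset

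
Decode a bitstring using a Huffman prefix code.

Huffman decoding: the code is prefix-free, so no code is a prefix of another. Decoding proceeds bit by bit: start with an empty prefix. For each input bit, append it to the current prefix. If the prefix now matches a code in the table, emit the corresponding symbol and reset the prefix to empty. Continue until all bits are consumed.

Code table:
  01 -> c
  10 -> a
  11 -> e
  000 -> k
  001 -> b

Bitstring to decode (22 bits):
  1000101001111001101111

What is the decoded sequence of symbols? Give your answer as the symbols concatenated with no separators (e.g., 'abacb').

Bit 0: prefix='1' (no match yet)
Bit 1: prefix='10' -> emit 'a', reset
Bit 2: prefix='0' (no match yet)
Bit 3: prefix='00' (no match yet)
Bit 4: prefix='001' -> emit 'b', reset
Bit 5: prefix='0' (no match yet)
Bit 6: prefix='01' -> emit 'c', reset
Bit 7: prefix='0' (no match yet)
Bit 8: prefix='00' (no match yet)
Bit 9: prefix='001' -> emit 'b', reset
Bit 10: prefix='1' (no match yet)
Bit 11: prefix='11' -> emit 'e', reset
Bit 12: prefix='1' (no match yet)
Bit 13: prefix='10' -> emit 'a', reset
Bit 14: prefix='0' (no match yet)
Bit 15: prefix='01' -> emit 'c', reset
Bit 16: prefix='1' (no match yet)
Bit 17: prefix='10' -> emit 'a', reset
Bit 18: prefix='1' (no match yet)
Bit 19: prefix='11' -> emit 'e', reset
Bit 20: prefix='1' (no match yet)
Bit 21: prefix='11' -> emit 'e', reset

Answer: abcbeacaee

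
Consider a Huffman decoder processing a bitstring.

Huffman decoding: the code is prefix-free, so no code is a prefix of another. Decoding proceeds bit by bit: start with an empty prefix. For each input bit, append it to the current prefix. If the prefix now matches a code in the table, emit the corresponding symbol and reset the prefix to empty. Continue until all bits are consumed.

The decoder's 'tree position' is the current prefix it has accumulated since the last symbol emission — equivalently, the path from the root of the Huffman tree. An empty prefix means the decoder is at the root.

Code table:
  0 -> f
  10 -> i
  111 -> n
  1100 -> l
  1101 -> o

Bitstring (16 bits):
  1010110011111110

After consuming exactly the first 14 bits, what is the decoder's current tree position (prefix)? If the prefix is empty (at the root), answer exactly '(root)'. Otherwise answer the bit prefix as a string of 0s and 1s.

Answer: (root)

Derivation:
Bit 0: prefix='1' (no match yet)
Bit 1: prefix='10' -> emit 'i', reset
Bit 2: prefix='1' (no match yet)
Bit 3: prefix='10' -> emit 'i', reset
Bit 4: prefix='1' (no match yet)
Bit 5: prefix='11' (no match yet)
Bit 6: prefix='110' (no match yet)
Bit 7: prefix='1100' -> emit 'l', reset
Bit 8: prefix='1' (no match yet)
Bit 9: prefix='11' (no match yet)
Bit 10: prefix='111' -> emit 'n', reset
Bit 11: prefix='1' (no match yet)
Bit 12: prefix='11' (no match yet)
Bit 13: prefix='111' -> emit 'n', reset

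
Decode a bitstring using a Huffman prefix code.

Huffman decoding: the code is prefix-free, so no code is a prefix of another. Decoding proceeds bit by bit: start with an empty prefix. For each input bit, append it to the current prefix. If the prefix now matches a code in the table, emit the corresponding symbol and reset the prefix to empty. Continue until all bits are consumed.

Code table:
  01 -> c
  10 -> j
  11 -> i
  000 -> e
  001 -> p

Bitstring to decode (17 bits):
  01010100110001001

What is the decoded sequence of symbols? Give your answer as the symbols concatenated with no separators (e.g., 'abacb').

Answer: cccpjpp

Derivation:
Bit 0: prefix='0' (no match yet)
Bit 1: prefix='01' -> emit 'c', reset
Bit 2: prefix='0' (no match yet)
Bit 3: prefix='01' -> emit 'c', reset
Bit 4: prefix='0' (no match yet)
Bit 5: prefix='01' -> emit 'c', reset
Bit 6: prefix='0' (no match yet)
Bit 7: prefix='00' (no match yet)
Bit 8: prefix='001' -> emit 'p', reset
Bit 9: prefix='1' (no match yet)
Bit 10: prefix='10' -> emit 'j', reset
Bit 11: prefix='0' (no match yet)
Bit 12: prefix='00' (no match yet)
Bit 13: prefix='001' -> emit 'p', reset
Bit 14: prefix='0' (no match yet)
Bit 15: prefix='00' (no match yet)
Bit 16: prefix='001' -> emit 'p', reset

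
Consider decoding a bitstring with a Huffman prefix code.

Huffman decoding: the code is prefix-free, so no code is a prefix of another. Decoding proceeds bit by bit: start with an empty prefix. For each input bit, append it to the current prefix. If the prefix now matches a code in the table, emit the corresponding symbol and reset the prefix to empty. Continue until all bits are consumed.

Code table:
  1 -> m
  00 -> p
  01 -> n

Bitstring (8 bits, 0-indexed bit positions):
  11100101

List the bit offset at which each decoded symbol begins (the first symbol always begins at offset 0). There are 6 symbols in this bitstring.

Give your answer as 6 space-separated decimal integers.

Bit 0: prefix='1' -> emit 'm', reset
Bit 1: prefix='1' -> emit 'm', reset
Bit 2: prefix='1' -> emit 'm', reset
Bit 3: prefix='0' (no match yet)
Bit 4: prefix='00' -> emit 'p', reset
Bit 5: prefix='1' -> emit 'm', reset
Bit 6: prefix='0' (no match yet)
Bit 7: prefix='01' -> emit 'n', reset

Answer: 0 1 2 3 5 6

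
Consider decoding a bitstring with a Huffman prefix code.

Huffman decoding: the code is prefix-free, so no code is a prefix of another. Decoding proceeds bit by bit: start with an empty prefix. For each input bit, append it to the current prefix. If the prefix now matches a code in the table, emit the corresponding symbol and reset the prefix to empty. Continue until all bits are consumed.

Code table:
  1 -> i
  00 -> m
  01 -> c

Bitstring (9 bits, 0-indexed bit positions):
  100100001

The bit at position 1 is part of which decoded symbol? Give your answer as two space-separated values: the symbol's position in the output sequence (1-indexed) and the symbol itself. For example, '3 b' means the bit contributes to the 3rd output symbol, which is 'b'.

Answer: 2 m

Derivation:
Bit 0: prefix='1' -> emit 'i', reset
Bit 1: prefix='0' (no match yet)
Bit 2: prefix='00' -> emit 'm', reset
Bit 3: prefix='1' -> emit 'i', reset
Bit 4: prefix='0' (no match yet)
Bit 5: prefix='00' -> emit 'm', reset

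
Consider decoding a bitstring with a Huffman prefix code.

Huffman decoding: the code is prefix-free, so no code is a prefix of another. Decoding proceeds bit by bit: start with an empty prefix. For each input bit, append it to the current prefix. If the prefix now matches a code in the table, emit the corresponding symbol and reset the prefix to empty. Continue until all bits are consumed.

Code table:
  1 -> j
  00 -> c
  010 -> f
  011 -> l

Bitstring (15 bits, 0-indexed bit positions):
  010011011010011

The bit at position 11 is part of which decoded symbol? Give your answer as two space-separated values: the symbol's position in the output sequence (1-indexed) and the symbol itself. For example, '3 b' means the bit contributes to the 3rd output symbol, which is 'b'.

Answer: 4 f

Derivation:
Bit 0: prefix='0' (no match yet)
Bit 1: prefix='01' (no match yet)
Bit 2: prefix='010' -> emit 'f', reset
Bit 3: prefix='0' (no match yet)
Bit 4: prefix='01' (no match yet)
Bit 5: prefix='011' -> emit 'l', reset
Bit 6: prefix='0' (no match yet)
Bit 7: prefix='01' (no match yet)
Bit 8: prefix='011' -> emit 'l', reset
Bit 9: prefix='0' (no match yet)
Bit 10: prefix='01' (no match yet)
Bit 11: prefix='010' -> emit 'f', reset
Bit 12: prefix='0' (no match yet)
Bit 13: prefix='01' (no match yet)
Bit 14: prefix='011' -> emit 'l', reset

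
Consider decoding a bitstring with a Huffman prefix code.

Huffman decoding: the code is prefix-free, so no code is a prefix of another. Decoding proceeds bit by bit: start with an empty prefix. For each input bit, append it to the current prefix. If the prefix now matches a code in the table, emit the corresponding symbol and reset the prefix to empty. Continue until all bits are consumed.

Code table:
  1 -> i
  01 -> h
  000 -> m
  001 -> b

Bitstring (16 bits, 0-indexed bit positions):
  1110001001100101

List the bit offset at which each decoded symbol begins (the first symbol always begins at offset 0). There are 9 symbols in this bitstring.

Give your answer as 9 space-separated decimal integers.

Answer: 0 1 2 3 6 7 10 11 14

Derivation:
Bit 0: prefix='1' -> emit 'i', reset
Bit 1: prefix='1' -> emit 'i', reset
Bit 2: prefix='1' -> emit 'i', reset
Bit 3: prefix='0' (no match yet)
Bit 4: prefix='00' (no match yet)
Bit 5: prefix='000' -> emit 'm', reset
Bit 6: prefix='1' -> emit 'i', reset
Bit 7: prefix='0' (no match yet)
Bit 8: prefix='00' (no match yet)
Bit 9: prefix='001' -> emit 'b', reset
Bit 10: prefix='1' -> emit 'i', reset
Bit 11: prefix='0' (no match yet)
Bit 12: prefix='00' (no match yet)
Bit 13: prefix='001' -> emit 'b', reset
Bit 14: prefix='0' (no match yet)
Bit 15: prefix='01' -> emit 'h', reset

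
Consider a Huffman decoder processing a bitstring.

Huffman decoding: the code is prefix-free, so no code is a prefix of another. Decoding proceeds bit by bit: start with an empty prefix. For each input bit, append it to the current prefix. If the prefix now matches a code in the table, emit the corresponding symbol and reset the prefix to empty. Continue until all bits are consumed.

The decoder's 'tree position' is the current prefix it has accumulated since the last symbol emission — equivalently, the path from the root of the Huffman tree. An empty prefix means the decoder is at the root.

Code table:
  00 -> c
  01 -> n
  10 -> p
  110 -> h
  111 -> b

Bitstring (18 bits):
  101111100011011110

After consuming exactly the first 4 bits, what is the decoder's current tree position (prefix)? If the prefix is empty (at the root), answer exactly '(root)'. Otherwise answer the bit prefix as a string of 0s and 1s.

Answer: 11

Derivation:
Bit 0: prefix='1' (no match yet)
Bit 1: prefix='10' -> emit 'p', reset
Bit 2: prefix='1' (no match yet)
Bit 3: prefix='11' (no match yet)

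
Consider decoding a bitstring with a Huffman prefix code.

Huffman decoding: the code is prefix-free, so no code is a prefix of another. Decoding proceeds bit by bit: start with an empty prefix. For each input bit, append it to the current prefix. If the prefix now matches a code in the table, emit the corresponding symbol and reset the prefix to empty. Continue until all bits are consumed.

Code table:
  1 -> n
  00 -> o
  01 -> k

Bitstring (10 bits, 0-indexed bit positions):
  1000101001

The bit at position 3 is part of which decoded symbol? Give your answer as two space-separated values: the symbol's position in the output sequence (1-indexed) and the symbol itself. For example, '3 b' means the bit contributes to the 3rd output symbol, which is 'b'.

Answer: 3 k

Derivation:
Bit 0: prefix='1' -> emit 'n', reset
Bit 1: prefix='0' (no match yet)
Bit 2: prefix='00' -> emit 'o', reset
Bit 3: prefix='0' (no match yet)
Bit 4: prefix='01' -> emit 'k', reset
Bit 5: prefix='0' (no match yet)
Bit 6: prefix='01' -> emit 'k', reset
Bit 7: prefix='0' (no match yet)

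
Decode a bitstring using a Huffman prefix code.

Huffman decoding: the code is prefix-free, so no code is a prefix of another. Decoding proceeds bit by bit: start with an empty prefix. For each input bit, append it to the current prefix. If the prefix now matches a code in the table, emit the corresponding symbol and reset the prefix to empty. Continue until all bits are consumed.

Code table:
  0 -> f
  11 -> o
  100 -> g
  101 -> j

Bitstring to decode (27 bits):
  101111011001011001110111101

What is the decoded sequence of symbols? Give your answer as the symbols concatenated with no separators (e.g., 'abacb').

Bit 0: prefix='1' (no match yet)
Bit 1: prefix='10' (no match yet)
Bit 2: prefix='101' -> emit 'j', reset
Bit 3: prefix='1' (no match yet)
Bit 4: prefix='11' -> emit 'o', reset
Bit 5: prefix='1' (no match yet)
Bit 6: prefix='10' (no match yet)
Bit 7: prefix='101' -> emit 'j', reset
Bit 8: prefix='1' (no match yet)
Bit 9: prefix='10' (no match yet)
Bit 10: prefix='100' -> emit 'g', reset
Bit 11: prefix='1' (no match yet)
Bit 12: prefix='10' (no match yet)
Bit 13: prefix='101' -> emit 'j', reset
Bit 14: prefix='1' (no match yet)
Bit 15: prefix='10' (no match yet)
Bit 16: prefix='100' -> emit 'g', reset
Bit 17: prefix='1' (no match yet)
Bit 18: prefix='11' -> emit 'o', reset
Bit 19: prefix='1' (no match yet)
Bit 20: prefix='10' (no match yet)
Bit 21: prefix='101' -> emit 'j', reset
Bit 22: prefix='1' (no match yet)
Bit 23: prefix='11' -> emit 'o', reset
Bit 24: prefix='1' (no match yet)
Bit 25: prefix='10' (no match yet)
Bit 26: prefix='101' -> emit 'j', reset

Answer: jojgjgojoj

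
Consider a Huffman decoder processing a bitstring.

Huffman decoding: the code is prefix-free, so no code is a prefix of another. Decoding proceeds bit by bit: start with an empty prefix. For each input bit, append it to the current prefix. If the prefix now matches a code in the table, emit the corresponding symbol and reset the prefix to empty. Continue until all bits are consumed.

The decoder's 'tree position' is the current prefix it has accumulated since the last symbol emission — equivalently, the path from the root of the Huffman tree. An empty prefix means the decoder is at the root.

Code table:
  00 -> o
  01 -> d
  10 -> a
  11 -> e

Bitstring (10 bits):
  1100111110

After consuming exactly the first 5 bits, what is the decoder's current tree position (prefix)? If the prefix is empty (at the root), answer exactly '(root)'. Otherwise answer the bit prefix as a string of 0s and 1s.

Answer: 1

Derivation:
Bit 0: prefix='1' (no match yet)
Bit 1: prefix='11' -> emit 'e', reset
Bit 2: prefix='0' (no match yet)
Bit 3: prefix='00' -> emit 'o', reset
Bit 4: prefix='1' (no match yet)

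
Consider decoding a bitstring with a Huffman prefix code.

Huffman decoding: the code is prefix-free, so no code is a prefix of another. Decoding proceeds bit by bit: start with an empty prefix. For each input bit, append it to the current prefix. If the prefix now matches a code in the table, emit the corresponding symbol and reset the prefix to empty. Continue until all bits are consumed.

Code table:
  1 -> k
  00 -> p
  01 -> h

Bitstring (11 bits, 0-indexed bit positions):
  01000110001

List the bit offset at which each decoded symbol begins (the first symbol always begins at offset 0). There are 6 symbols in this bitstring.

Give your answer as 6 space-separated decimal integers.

Bit 0: prefix='0' (no match yet)
Bit 1: prefix='01' -> emit 'h', reset
Bit 2: prefix='0' (no match yet)
Bit 3: prefix='00' -> emit 'p', reset
Bit 4: prefix='0' (no match yet)
Bit 5: prefix='01' -> emit 'h', reset
Bit 6: prefix='1' -> emit 'k', reset
Bit 7: prefix='0' (no match yet)
Bit 8: prefix='00' -> emit 'p', reset
Bit 9: prefix='0' (no match yet)
Bit 10: prefix='01' -> emit 'h', reset

Answer: 0 2 4 6 7 9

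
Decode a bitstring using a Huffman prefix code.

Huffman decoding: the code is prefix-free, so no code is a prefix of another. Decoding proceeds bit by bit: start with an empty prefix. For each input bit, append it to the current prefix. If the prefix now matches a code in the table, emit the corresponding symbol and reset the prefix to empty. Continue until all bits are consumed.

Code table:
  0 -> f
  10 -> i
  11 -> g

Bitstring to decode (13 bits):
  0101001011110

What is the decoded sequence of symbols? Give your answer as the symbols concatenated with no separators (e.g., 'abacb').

Bit 0: prefix='0' -> emit 'f', reset
Bit 1: prefix='1' (no match yet)
Bit 2: prefix='10' -> emit 'i', reset
Bit 3: prefix='1' (no match yet)
Bit 4: prefix='10' -> emit 'i', reset
Bit 5: prefix='0' -> emit 'f', reset
Bit 6: prefix='1' (no match yet)
Bit 7: prefix='10' -> emit 'i', reset
Bit 8: prefix='1' (no match yet)
Bit 9: prefix='11' -> emit 'g', reset
Bit 10: prefix='1' (no match yet)
Bit 11: prefix='11' -> emit 'g', reset
Bit 12: prefix='0' -> emit 'f', reset

Answer: fiifiggf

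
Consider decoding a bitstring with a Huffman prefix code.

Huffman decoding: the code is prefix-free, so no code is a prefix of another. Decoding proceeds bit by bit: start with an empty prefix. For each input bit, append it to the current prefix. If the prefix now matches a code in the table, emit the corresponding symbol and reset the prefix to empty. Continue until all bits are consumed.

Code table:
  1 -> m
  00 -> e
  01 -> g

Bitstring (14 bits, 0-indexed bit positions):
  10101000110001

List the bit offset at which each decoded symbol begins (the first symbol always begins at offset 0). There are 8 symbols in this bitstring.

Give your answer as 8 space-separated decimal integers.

Bit 0: prefix='1' -> emit 'm', reset
Bit 1: prefix='0' (no match yet)
Bit 2: prefix='01' -> emit 'g', reset
Bit 3: prefix='0' (no match yet)
Bit 4: prefix='01' -> emit 'g', reset
Bit 5: prefix='0' (no match yet)
Bit 6: prefix='00' -> emit 'e', reset
Bit 7: prefix='0' (no match yet)
Bit 8: prefix='01' -> emit 'g', reset
Bit 9: prefix='1' -> emit 'm', reset
Bit 10: prefix='0' (no match yet)
Bit 11: prefix='00' -> emit 'e', reset
Bit 12: prefix='0' (no match yet)
Bit 13: prefix='01' -> emit 'g', reset

Answer: 0 1 3 5 7 9 10 12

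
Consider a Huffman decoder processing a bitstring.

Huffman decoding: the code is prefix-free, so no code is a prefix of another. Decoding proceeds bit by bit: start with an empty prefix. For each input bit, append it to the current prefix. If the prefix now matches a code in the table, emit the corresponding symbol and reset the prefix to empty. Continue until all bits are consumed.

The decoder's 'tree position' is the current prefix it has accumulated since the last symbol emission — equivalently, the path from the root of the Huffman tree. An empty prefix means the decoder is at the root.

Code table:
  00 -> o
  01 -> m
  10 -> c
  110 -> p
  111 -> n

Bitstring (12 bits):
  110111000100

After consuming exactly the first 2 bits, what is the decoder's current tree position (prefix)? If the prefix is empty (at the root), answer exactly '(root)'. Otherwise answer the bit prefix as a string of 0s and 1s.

Answer: 11

Derivation:
Bit 0: prefix='1' (no match yet)
Bit 1: prefix='11' (no match yet)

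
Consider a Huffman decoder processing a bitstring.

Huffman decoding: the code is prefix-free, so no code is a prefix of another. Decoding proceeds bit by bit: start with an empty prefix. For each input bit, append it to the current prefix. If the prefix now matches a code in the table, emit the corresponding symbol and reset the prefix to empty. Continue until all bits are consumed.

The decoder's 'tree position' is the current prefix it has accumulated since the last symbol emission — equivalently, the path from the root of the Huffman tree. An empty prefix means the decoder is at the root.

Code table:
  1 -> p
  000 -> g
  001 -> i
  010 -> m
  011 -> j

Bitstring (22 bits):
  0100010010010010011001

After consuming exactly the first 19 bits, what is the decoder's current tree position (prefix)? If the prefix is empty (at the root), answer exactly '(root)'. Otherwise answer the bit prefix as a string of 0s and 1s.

Bit 0: prefix='0' (no match yet)
Bit 1: prefix='01' (no match yet)
Bit 2: prefix='010' -> emit 'm', reset
Bit 3: prefix='0' (no match yet)
Bit 4: prefix='00' (no match yet)
Bit 5: prefix='001' -> emit 'i', reset
Bit 6: prefix='0' (no match yet)
Bit 7: prefix='00' (no match yet)
Bit 8: prefix='001' -> emit 'i', reset
Bit 9: prefix='0' (no match yet)
Bit 10: prefix='00' (no match yet)
Bit 11: prefix='001' -> emit 'i', reset
Bit 12: prefix='0' (no match yet)
Bit 13: prefix='00' (no match yet)
Bit 14: prefix='001' -> emit 'i', reset
Bit 15: prefix='0' (no match yet)
Bit 16: prefix='00' (no match yet)
Bit 17: prefix='001' -> emit 'i', reset
Bit 18: prefix='1' -> emit 'p', reset

Answer: (root)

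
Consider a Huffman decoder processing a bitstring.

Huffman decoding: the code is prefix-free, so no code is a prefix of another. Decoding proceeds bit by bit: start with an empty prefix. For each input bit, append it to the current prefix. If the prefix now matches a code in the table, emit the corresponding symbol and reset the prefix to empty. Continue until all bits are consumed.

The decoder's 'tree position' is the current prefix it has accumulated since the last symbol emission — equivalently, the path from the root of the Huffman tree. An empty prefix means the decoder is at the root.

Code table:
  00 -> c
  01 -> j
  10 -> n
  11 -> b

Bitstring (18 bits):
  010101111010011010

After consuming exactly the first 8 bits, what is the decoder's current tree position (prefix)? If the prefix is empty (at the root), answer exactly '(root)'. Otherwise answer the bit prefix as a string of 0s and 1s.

Answer: (root)

Derivation:
Bit 0: prefix='0' (no match yet)
Bit 1: prefix='01' -> emit 'j', reset
Bit 2: prefix='0' (no match yet)
Bit 3: prefix='01' -> emit 'j', reset
Bit 4: prefix='0' (no match yet)
Bit 5: prefix='01' -> emit 'j', reset
Bit 6: prefix='1' (no match yet)
Bit 7: prefix='11' -> emit 'b', reset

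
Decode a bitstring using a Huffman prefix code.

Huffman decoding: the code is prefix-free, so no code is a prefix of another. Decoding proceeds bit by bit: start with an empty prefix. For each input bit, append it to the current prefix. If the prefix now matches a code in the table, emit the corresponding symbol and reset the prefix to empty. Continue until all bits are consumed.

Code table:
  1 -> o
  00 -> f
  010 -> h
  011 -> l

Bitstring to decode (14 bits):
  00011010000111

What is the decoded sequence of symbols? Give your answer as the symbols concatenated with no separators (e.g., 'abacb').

Answer: flhflo

Derivation:
Bit 0: prefix='0' (no match yet)
Bit 1: prefix='00' -> emit 'f', reset
Bit 2: prefix='0' (no match yet)
Bit 3: prefix='01' (no match yet)
Bit 4: prefix='011' -> emit 'l', reset
Bit 5: prefix='0' (no match yet)
Bit 6: prefix='01' (no match yet)
Bit 7: prefix='010' -> emit 'h', reset
Bit 8: prefix='0' (no match yet)
Bit 9: prefix='00' -> emit 'f', reset
Bit 10: prefix='0' (no match yet)
Bit 11: prefix='01' (no match yet)
Bit 12: prefix='011' -> emit 'l', reset
Bit 13: prefix='1' -> emit 'o', reset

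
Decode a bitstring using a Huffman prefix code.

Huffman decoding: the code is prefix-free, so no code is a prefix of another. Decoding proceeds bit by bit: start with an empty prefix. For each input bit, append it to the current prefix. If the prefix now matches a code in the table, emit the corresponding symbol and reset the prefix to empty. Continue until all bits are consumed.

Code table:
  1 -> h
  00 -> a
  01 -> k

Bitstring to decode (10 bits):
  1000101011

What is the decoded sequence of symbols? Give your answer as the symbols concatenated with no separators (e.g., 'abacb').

Bit 0: prefix='1' -> emit 'h', reset
Bit 1: prefix='0' (no match yet)
Bit 2: prefix='00' -> emit 'a', reset
Bit 3: prefix='0' (no match yet)
Bit 4: prefix='01' -> emit 'k', reset
Bit 5: prefix='0' (no match yet)
Bit 6: prefix='01' -> emit 'k', reset
Bit 7: prefix='0' (no match yet)
Bit 8: prefix='01' -> emit 'k', reset
Bit 9: prefix='1' -> emit 'h', reset

Answer: hakkkh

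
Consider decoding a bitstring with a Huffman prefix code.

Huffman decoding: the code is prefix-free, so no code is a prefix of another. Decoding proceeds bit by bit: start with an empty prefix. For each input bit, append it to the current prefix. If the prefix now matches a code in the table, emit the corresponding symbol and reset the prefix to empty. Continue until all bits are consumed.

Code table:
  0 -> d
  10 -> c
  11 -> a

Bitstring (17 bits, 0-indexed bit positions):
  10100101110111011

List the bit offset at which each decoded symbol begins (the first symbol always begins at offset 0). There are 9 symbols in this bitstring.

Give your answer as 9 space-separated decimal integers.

Answer: 0 2 4 5 7 9 11 13 15

Derivation:
Bit 0: prefix='1' (no match yet)
Bit 1: prefix='10' -> emit 'c', reset
Bit 2: prefix='1' (no match yet)
Bit 3: prefix='10' -> emit 'c', reset
Bit 4: prefix='0' -> emit 'd', reset
Bit 5: prefix='1' (no match yet)
Bit 6: prefix='10' -> emit 'c', reset
Bit 7: prefix='1' (no match yet)
Bit 8: prefix='11' -> emit 'a', reset
Bit 9: prefix='1' (no match yet)
Bit 10: prefix='10' -> emit 'c', reset
Bit 11: prefix='1' (no match yet)
Bit 12: prefix='11' -> emit 'a', reset
Bit 13: prefix='1' (no match yet)
Bit 14: prefix='10' -> emit 'c', reset
Bit 15: prefix='1' (no match yet)
Bit 16: prefix='11' -> emit 'a', reset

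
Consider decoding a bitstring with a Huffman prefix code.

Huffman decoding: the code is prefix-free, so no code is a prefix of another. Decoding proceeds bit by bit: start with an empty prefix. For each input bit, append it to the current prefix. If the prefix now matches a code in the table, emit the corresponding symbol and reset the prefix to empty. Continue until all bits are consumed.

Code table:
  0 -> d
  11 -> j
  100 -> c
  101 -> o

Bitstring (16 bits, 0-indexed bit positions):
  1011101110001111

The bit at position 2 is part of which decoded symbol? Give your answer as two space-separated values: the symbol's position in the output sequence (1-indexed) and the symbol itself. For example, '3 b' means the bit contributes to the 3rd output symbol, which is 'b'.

Bit 0: prefix='1' (no match yet)
Bit 1: prefix='10' (no match yet)
Bit 2: prefix='101' -> emit 'o', reset
Bit 3: prefix='1' (no match yet)
Bit 4: prefix='11' -> emit 'j', reset
Bit 5: prefix='0' -> emit 'd', reset
Bit 6: prefix='1' (no match yet)

Answer: 1 o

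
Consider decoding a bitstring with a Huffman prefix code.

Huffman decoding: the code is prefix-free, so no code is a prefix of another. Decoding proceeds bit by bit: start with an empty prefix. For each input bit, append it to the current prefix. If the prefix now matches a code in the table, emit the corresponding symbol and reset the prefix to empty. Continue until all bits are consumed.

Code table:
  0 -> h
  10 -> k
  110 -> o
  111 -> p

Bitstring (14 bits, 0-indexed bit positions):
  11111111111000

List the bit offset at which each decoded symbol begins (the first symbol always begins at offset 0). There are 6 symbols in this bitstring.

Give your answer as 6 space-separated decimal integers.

Bit 0: prefix='1' (no match yet)
Bit 1: prefix='11' (no match yet)
Bit 2: prefix='111' -> emit 'p', reset
Bit 3: prefix='1' (no match yet)
Bit 4: prefix='11' (no match yet)
Bit 5: prefix='111' -> emit 'p', reset
Bit 6: prefix='1' (no match yet)
Bit 7: prefix='11' (no match yet)
Bit 8: prefix='111' -> emit 'p', reset
Bit 9: prefix='1' (no match yet)
Bit 10: prefix='11' (no match yet)
Bit 11: prefix='110' -> emit 'o', reset
Bit 12: prefix='0' -> emit 'h', reset
Bit 13: prefix='0' -> emit 'h', reset

Answer: 0 3 6 9 12 13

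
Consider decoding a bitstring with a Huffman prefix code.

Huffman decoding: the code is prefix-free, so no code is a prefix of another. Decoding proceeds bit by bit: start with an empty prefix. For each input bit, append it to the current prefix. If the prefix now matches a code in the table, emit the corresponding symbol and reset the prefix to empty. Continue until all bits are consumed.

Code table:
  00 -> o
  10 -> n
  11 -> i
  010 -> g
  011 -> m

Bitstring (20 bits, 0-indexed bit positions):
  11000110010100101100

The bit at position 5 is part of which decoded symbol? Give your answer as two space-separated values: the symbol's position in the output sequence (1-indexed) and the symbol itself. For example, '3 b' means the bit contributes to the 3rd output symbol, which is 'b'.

Bit 0: prefix='1' (no match yet)
Bit 1: prefix='11' -> emit 'i', reset
Bit 2: prefix='0' (no match yet)
Bit 3: prefix='00' -> emit 'o', reset
Bit 4: prefix='0' (no match yet)
Bit 5: prefix='01' (no match yet)
Bit 6: prefix='011' -> emit 'm', reset
Bit 7: prefix='0' (no match yet)
Bit 8: prefix='00' -> emit 'o', reset
Bit 9: prefix='1' (no match yet)

Answer: 3 m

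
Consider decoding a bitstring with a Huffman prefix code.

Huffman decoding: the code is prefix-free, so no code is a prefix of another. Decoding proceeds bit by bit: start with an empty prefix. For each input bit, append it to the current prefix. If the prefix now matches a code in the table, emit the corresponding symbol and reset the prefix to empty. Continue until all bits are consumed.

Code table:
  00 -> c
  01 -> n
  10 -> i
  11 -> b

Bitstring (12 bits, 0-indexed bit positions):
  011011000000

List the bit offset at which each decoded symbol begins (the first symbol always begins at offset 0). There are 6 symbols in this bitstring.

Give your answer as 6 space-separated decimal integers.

Answer: 0 2 4 6 8 10

Derivation:
Bit 0: prefix='0' (no match yet)
Bit 1: prefix='01' -> emit 'n', reset
Bit 2: prefix='1' (no match yet)
Bit 3: prefix='10' -> emit 'i', reset
Bit 4: prefix='1' (no match yet)
Bit 5: prefix='11' -> emit 'b', reset
Bit 6: prefix='0' (no match yet)
Bit 7: prefix='00' -> emit 'c', reset
Bit 8: prefix='0' (no match yet)
Bit 9: prefix='00' -> emit 'c', reset
Bit 10: prefix='0' (no match yet)
Bit 11: prefix='00' -> emit 'c', reset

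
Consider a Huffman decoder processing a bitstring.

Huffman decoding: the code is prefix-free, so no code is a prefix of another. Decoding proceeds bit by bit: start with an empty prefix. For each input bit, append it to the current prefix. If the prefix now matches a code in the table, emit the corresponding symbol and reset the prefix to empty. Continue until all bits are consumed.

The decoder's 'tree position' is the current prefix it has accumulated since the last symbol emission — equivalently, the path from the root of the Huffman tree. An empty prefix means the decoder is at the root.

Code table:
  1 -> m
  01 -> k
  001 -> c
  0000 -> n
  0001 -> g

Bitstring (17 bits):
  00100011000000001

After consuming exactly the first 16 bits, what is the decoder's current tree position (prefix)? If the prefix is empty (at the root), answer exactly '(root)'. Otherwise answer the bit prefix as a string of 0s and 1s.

Bit 0: prefix='0' (no match yet)
Bit 1: prefix='00' (no match yet)
Bit 2: prefix='001' -> emit 'c', reset
Bit 3: prefix='0' (no match yet)
Bit 4: prefix='00' (no match yet)
Bit 5: prefix='000' (no match yet)
Bit 6: prefix='0001' -> emit 'g', reset
Bit 7: prefix='1' -> emit 'm', reset
Bit 8: prefix='0' (no match yet)
Bit 9: prefix='00' (no match yet)
Bit 10: prefix='000' (no match yet)
Bit 11: prefix='0000' -> emit 'n', reset
Bit 12: prefix='0' (no match yet)
Bit 13: prefix='00' (no match yet)
Bit 14: prefix='000' (no match yet)
Bit 15: prefix='0000' -> emit 'n', reset

Answer: (root)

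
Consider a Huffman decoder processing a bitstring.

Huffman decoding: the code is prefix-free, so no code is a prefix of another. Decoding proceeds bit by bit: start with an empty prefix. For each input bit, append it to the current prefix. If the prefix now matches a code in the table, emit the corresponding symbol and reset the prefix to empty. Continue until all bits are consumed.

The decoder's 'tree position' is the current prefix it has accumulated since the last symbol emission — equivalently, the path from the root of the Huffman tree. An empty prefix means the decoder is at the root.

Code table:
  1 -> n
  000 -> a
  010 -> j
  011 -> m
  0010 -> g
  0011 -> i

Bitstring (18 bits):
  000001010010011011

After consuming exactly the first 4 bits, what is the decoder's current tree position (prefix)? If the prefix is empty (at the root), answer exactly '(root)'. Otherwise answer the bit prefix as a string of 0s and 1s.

Bit 0: prefix='0' (no match yet)
Bit 1: prefix='00' (no match yet)
Bit 2: prefix='000' -> emit 'a', reset
Bit 3: prefix='0' (no match yet)

Answer: 0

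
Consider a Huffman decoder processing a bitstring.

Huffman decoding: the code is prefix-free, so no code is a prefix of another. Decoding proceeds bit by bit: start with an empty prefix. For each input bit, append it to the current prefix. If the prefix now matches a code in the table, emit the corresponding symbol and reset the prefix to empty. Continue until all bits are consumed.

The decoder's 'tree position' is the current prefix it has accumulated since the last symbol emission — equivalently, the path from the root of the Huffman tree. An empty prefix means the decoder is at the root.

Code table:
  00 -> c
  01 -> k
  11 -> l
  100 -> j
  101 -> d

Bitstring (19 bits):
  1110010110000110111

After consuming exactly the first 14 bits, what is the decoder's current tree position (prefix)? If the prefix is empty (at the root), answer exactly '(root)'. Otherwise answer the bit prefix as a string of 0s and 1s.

Bit 0: prefix='1' (no match yet)
Bit 1: prefix='11' -> emit 'l', reset
Bit 2: prefix='1' (no match yet)
Bit 3: prefix='10' (no match yet)
Bit 4: prefix='100' -> emit 'j', reset
Bit 5: prefix='1' (no match yet)
Bit 6: prefix='10' (no match yet)
Bit 7: prefix='101' -> emit 'd', reset
Bit 8: prefix='1' (no match yet)
Bit 9: prefix='10' (no match yet)
Bit 10: prefix='100' -> emit 'j', reset
Bit 11: prefix='0' (no match yet)
Bit 12: prefix='00' -> emit 'c', reset
Bit 13: prefix='1' (no match yet)

Answer: 1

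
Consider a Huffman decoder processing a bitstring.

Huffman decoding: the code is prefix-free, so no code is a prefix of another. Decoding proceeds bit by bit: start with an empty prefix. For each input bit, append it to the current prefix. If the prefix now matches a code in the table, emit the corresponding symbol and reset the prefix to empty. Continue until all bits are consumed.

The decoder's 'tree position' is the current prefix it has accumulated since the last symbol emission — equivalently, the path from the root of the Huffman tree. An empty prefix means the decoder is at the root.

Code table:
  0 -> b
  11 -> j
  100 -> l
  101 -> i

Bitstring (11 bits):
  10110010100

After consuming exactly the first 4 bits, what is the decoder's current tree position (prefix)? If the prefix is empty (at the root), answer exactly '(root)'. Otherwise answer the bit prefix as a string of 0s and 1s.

Bit 0: prefix='1' (no match yet)
Bit 1: prefix='10' (no match yet)
Bit 2: prefix='101' -> emit 'i', reset
Bit 3: prefix='1' (no match yet)

Answer: 1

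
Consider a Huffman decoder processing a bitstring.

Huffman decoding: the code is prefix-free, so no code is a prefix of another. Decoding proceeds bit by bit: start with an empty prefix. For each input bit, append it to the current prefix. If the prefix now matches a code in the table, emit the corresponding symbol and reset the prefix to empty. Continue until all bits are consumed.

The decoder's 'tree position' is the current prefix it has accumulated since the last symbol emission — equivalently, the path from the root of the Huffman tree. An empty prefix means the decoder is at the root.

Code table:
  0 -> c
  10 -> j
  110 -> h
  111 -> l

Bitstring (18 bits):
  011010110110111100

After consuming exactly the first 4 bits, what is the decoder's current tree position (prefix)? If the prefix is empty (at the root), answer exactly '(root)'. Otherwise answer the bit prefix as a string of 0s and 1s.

Answer: (root)

Derivation:
Bit 0: prefix='0' -> emit 'c', reset
Bit 1: prefix='1' (no match yet)
Bit 2: prefix='11' (no match yet)
Bit 3: prefix='110' -> emit 'h', reset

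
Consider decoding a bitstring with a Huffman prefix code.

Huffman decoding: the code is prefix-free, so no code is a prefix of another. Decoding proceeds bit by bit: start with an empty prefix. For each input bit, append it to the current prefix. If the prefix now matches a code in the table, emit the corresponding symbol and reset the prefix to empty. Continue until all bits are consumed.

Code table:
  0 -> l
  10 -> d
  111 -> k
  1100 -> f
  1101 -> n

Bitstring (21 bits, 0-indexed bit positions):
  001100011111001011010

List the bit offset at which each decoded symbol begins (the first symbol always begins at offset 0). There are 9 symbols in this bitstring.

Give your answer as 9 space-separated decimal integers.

Bit 0: prefix='0' -> emit 'l', reset
Bit 1: prefix='0' -> emit 'l', reset
Bit 2: prefix='1' (no match yet)
Bit 3: prefix='11' (no match yet)
Bit 4: prefix='110' (no match yet)
Bit 5: prefix='1100' -> emit 'f', reset
Bit 6: prefix='0' -> emit 'l', reset
Bit 7: prefix='1' (no match yet)
Bit 8: prefix='11' (no match yet)
Bit 9: prefix='111' -> emit 'k', reset
Bit 10: prefix='1' (no match yet)
Bit 11: prefix='11' (no match yet)
Bit 12: prefix='110' (no match yet)
Bit 13: prefix='1100' -> emit 'f', reset
Bit 14: prefix='1' (no match yet)
Bit 15: prefix='10' -> emit 'd', reset
Bit 16: prefix='1' (no match yet)
Bit 17: prefix='11' (no match yet)
Bit 18: prefix='110' (no match yet)
Bit 19: prefix='1101' -> emit 'n', reset
Bit 20: prefix='0' -> emit 'l', reset

Answer: 0 1 2 6 7 10 14 16 20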